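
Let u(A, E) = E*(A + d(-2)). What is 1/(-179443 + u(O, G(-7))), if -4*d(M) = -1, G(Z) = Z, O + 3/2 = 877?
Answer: -4/742293 ≈ -5.3887e-6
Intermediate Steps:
O = 1751/2 (O = -3/2 + 877 = 1751/2 ≈ 875.50)
d(M) = ¼ (d(M) = -¼*(-1) = ¼)
u(A, E) = E*(¼ + A) (u(A, E) = E*(A + ¼) = E*(¼ + A))
1/(-179443 + u(O, G(-7))) = 1/(-179443 - 7*(¼ + 1751/2)) = 1/(-179443 - 7*3503/4) = 1/(-179443 - 24521/4) = 1/(-742293/4) = -4/742293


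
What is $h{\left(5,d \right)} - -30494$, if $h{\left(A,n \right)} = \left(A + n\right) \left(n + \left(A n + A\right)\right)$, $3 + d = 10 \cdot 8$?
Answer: $68788$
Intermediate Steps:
$d = 77$ ($d = -3 + 10 \cdot 8 = -3 + 80 = 77$)
$h{\left(A,n \right)} = \left(A + n\right) \left(A + n + A n\right)$ ($h{\left(A,n \right)} = \left(A + n\right) \left(n + \left(A + A n\right)\right) = \left(A + n\right) \left(A + n + A n\right)$)
$h{\left(5,d \right)} - -30494 = \left(5^{2} + 77^{2} + 5 \cdot 77^{2} + 77 \cdot 5^{2} + 2 \cdot 5 \cdot 77\right) - -30494 = \left(25 + 5929 + 5 \cdot 5929 + 77 \cdot 25 + 770\right) + 30494 = \left(25 + 5929 + 29645 + 1925 + 770\right) + 30494 = 38294 + 30494 = 68788$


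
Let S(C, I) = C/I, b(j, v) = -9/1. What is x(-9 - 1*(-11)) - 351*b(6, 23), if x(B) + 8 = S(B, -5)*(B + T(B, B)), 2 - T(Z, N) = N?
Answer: 15751/5 ≈ 3150.2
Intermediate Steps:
b(j, v) = -9 (b(j, v) = -9*1 = -9)
T(Z, N) = 2 - N
x(B) = -8 - 2*B/5 (x(B) = -8 + (B/(-5))*(B + (2 - B)) = -8 + (B*(-1/5))*2 = -8 - B/5*2 = -8 - 2*B/5)
x(-9 - 1*(-11)) - 351*b(6, 23) = (-8 - 2*(-9 - 1*(-11))/5) - 351*(-9) = (-8 - 2*(-9 + 11)/5) + 3159 = (-8 - 2/5*2) + 3159 = (-8 - 4/5) + 3159 = -44/5 + 3159 = 15751/5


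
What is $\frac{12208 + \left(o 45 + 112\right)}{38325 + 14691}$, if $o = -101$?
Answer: $\frac{7775}{53016} \approx 0.14665$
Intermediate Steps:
$\frac{12208 + \left(o 45 + 112\right)}{38325 + 14691} = \frac{12208 + \left(\left(-101\right) 45 + 112\right)}{38325 + 14691} = \frac{12208 + \left(-4545 + 112\right)}{53016} = \left(12208 - 4433\right) \frac{1}{53016} = 7775 \cdot \frac{1}{53016} = \frac{7775}{53016}$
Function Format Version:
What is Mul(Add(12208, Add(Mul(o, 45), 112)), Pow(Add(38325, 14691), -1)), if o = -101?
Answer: Rational(7775, 53016) ≈ 0.14665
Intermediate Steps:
Mul(Add(12208, Add(Mul(o, 45), 112)), Pow(Add(38325, 14691), -1)) = Mul(Add(12208, Add(Mul(-101, 45), 112)), Pow(Add(38325, 14691), -1)) = Mul(Add(12208, Add(-4545, 112)), Pow(53016, -1)) = Mul(Add(12208, -4433), Rational(1, 53016)) = Mul(7775, Rational(1, 53016)) = Rational(7775, 53016)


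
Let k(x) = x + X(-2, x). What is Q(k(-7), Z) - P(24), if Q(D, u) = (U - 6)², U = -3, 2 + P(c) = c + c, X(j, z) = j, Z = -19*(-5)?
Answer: 35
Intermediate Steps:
Z = 95
P(c) = -2 + 2*c (P(c) = -2 + (c + c) = -2 + 2*c)
k(x) = -2 + x (k(x) = x - 2 = -2 + x)
Q(D, u) = 81 (Q(D, u) = (-3 - 6)² = (-9)² = 81)
Q(k(-7), Z) - P(24) = 81 - (-2 + 2*24) = 81 - (-2 + 48) = 81 - 1*46 = 81 - 46 = 35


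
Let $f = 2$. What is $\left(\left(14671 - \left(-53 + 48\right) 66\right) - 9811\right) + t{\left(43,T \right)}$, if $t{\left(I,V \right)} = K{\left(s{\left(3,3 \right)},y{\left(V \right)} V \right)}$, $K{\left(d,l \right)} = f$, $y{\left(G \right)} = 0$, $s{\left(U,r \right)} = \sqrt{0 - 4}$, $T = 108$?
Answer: $5192$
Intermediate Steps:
$s{\left(U,r \right)} = 2 i$ ($s{\left(U,r \right)} = \sqrt{-4} = 2 i$)
$K{\left(d,l \right)} = 2$
$t{\left(I,V \right)} = 2$
$\left(\left(14671 - \left(-53 + 48\right) 66\right) - 9811\right) + t{\left(43,T \right)} = \left(\left(14671 - \left(-53 + 48\right) 66\right) - 9811\right) + 2 = \left(\left(14671 - \left(-5\right) 66\right) - 9811\right) + 2 = \left(\left(14671 - -330\right) - 9811\right) + 2 = \left(\left(14671 + 330\right) - 9811\right) + 2 = \left(15001 - 9811\right) + 2 = 5190 + 2 = 5192$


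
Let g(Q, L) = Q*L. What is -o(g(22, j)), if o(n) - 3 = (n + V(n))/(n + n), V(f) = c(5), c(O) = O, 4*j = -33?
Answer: -2531/726 ≈ -3.4862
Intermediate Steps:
j = -33/4 (j = (1/4)*(-33) = -33/4 ≈ -8.2500)
V(f) = 5
g(Q, L) = L*Q
o(n) = 3 + (5 + n)/(2*n) (o(n) = 3 + (n + 5)/(n + n) = 3 + (5 + n)/((2*n)) = 3 + (5 + n)*(1/(2*n)) = 3 + (5 + n)/(2*n))
-o(g(22, j)) = -(5 + 7*(-33/4*22))/(2*((-33/4*22))) = -(5 + 7*(-363/2))/(2*(-363/2)) = -(-2)*(5 - 2541/2)/(2*363) = -(-2)*(-2531)/(2*363*2) = -1*2531/726 = -2531/726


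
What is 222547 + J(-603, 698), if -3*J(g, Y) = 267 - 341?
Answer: 667715/3 ≈ 2.2257e+5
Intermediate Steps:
J(g, Y) = 74/3 (J(g, Y) = -(267 - 341)/3 = -⅓*(-74) = 74/3)
222547 + J(-603, 698) = 222547 + 74/3 = 667715/3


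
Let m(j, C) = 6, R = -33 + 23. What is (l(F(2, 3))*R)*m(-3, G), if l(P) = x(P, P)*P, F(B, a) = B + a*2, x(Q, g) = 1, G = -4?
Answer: -480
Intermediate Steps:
F(B, a) = B + 2*a
l(P) = P (l(P) = 1*P = P)
R = -10
(l(F(2, 3))*R)*m(-3, G) = ((2 + 2*3)*(-10))*6 = ((2 + 6)*(-10))*6 = (8*(-10))*6 = -80*6 = -480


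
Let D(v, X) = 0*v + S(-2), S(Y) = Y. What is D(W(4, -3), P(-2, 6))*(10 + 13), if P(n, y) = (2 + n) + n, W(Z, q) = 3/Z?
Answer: -46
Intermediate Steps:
P(n, y) = 2 + 2*n
D(v, X) = -2 (D(v, X) = 0*v - 2 = 0 - 2 = -2)
D(W(4, -3), P(-2, 6))*(10 + 13) = -2*(10 + 13) = -2*23 = -46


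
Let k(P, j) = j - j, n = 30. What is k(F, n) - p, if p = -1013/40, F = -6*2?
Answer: 1013/40 ≈ 25.325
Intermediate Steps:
F = -12
k(P, j) = 0
p = -1013/40 (p = -1013*1/40 = -1013/40 ≈ -25.325)
k(F, n) - p = 0 - 1*(-1013/40) = 0 + 1013/40 = 1013/40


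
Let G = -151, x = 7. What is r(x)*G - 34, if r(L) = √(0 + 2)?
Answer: -34 - 151*√2 ≈ -247.55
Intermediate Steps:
r(L) = √2
r(x)*G - 34 = √2*(-151) - 34 = -151*√2 - 34 = -34 - 151*√2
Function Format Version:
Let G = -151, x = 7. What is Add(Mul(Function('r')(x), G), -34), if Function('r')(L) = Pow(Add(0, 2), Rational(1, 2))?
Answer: Add(-34, Mul(-151, Pow(2, Rational(1, 2)))) ≈ -247.55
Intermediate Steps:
Function('r')(L) = Pow(2, Rational(1, 2))
Add(Mul(Function('r')(x), G), -34) = Add(Mul(Pow(2, Rational(1, 2)), -151), -34) = Add(Mul(-151, Pow(2, Rational(1, 2))), -34) = Add(-34, Mul(-151, Pow(2, Rational(1, 2))))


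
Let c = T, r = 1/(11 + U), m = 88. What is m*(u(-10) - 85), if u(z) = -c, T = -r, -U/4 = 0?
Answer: -7472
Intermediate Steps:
U = 0 (U = -4*0 = 0)
r = 1/11 (r = 1/(11 + 0) = 1/11 ≈ 0.090909)
T = -1/11 (T = -1*1/11 = -1/11 ≈ -0.090909)
c = -1/11 ≈ -0.090909
u(z) = 1/11 (u(z) = -1*(-1/11) = 1/11)
m*(u(-10) - 85) = 88*(1/11 - 85) = 88*(-934/11) = -7472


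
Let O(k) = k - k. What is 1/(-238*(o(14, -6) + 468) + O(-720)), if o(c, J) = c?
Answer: -1/114716 ≈ -8.7172e-6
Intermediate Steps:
O(k) = 0
1/(-238*(o(14, -6) + 468) + O(-720)) = 1/(-238*(14 + 468) + 0) = 1/(-238*482 + 0) = 1/(-114716 + 0) = 1/(-114716) = -1/114716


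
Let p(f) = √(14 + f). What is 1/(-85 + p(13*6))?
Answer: -85/7133 - 2*√23/7133 ≈ -0.013261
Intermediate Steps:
1/(-85 + p(13*6)) = 1/(-85 + √(14 + 13*6)) = 1/(-85 + √(14 + 78)) = 1/(-85 + √92) = 1/(-85 + 2*√23)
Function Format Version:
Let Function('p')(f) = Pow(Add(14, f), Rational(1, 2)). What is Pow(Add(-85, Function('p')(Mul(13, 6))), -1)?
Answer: Add(Rational(-85, 7133), Mul(Rational(-2, 7133), Pow(23, Rational(1, 2)))) ≈ -0.013261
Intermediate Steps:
Pow(Add(-85, Function('p')(Mul(13, 6))), -1) = Pow(Add(-85, Pow(Add(14, Mul(13, 6)), Rational(1, 2))), -1) = Pow(Add(-85, Pow(Add(14, 78), Rational(1, 2))), -1) = Pow(Add(-85, Pow(92, Rational(1, 2))), -1) = Pow(Add(-85, Mul(2, Pow(23, Rational(1, 2)))), -1)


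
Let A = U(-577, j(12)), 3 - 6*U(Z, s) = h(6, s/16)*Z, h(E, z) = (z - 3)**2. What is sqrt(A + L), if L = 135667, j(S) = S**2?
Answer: sqrt(556518)/2 ≈ 373.00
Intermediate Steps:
h(E, z) = (-3 + z)**2
U(Z, s) = 1/2 - Z*(-3 + s/16)**2/6 (U(Z, s) = 1/2 - (-3 + s/16)**2*Z/6 = 1/2 - Z*(-3 + s/16)**2/6)
A = 6925/2 (A = 1/2 - 1/1536*(-577)*(-48 + 12**2)**2 = 1/2 - 1/1536*(-577)*(-48 + 144)**2 = 1/2 - 1/1536*(-577)*96**2 = 1/2 - 1/1536*(-577)*9216 = 1/2 + 3462 = 6925/2 ≈ 3462.5)
sqrt(A + L) = sqrt(6925/2 + 135667) = sqrt(278259/2) = sqrt(556518)/2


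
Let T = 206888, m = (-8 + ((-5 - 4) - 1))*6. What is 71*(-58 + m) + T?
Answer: 195102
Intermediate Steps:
m = -108 (m = (-8 + (-9 - 1))*6 = (-8 - 10)*6 = -18*6 = -108)
71*(-58 + m) + T = 71*(-58 - 108) + 206888 = 71*(-166) + 206888 = -11786 + 206888 = 195102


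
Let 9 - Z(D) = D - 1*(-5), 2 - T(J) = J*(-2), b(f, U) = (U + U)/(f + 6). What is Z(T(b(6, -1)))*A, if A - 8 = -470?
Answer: -1078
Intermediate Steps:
b(f, U) = 2*U/(6 + f) (b(f, U) = (2*U)/(6 + f) = 2*U/(6 + f))
T(J) = 2 + 2*J (T(J) = 2 - J*(-2) = 2 - (-2)*J = 2 + 2*J)
Z(D) = 4 - D (Z(D) = 9 - (D - 1*(-5)) = 9 - (D + 5) = 9 - (5 + D) = 9 + (-5 - D) = 4 - D)
A = -462 (A = 8 - 470 = -462)
Z(T(b(6, -1)))*A = (4 - (2 + 2*(2*(-1)/(6 + 6))))*(-462) = (4 - (2 + 2*(2*(-1)/12)))*(-462) = (4 - (2 + 2*(2*(-1)*(1/12))))*(-462) = (4 - (2 + 2*(-⅙)))*(-462) = (4 - (2 - ⅓))*(-462) = (4 - 1*5/3)*(-462) = (4 - 5/3)*(-462) = (7/3)*(-462) = -1078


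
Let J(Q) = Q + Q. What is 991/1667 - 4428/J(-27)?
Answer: 137685/1667 ≈ 82.594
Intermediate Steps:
J(Q) = 2*Q
991/1667 - 4428/J(-27) = 991/1667 - 4428/(2*(-27)) = 991*(1/1667) - 4428/(-54) = 991/1667 - 4428*(-1/54) = 991/1667 + 82 = 137685/1667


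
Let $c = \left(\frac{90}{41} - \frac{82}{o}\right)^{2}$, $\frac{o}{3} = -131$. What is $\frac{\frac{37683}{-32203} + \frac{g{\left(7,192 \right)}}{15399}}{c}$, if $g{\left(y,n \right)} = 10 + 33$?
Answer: $- \frac{4174944467159027}{20664561622615348} \approx -0.20203$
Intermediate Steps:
$g{\left(y,n \right)} = 43$
$o = -393$ ($o = 3 \left(-131\right) = -393$)
$c = \frac{1500167824}{259628769}$ ($c = \left(\frac{90}{41} - \frac{82}{-393}\right)^{2} = \left(90 \cdot \frac{1}{41} - - \frac{82}{393}\right)^{2} = \left(\frac{90}{41} + \frac{82}{393}\right)^{2} = \left(\frac{38732}{16113}\right)^{2} = \frac{1500167824}{259628769} \approx 5.7781$)
$\frac{\frac{37683}{-32203} + \frac{g{\left(7,192 \right)}}{15399}}{c} = \frac{\frac{37683}{-32203} + \frac{43}{15399}}{\frac{1500167824}{259628769}} = \left(37683 \left(- \frac{1}{32203}\right) + 43 \cdot \frac{1}{15399}\right) \frac{259628769}{1500167824} = \left(- \frac{37683}{32203} + \frac{43}{15399}\right) \frac{259628769}{1500167824} = \left(- \frac{578895788}{495893997}\right) \frac{259628769}{1500167824} = - \frac{4174944467159027}{20664561622615348}$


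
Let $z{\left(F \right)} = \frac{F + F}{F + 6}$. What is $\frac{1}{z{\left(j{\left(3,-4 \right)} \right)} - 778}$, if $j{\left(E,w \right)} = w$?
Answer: $- \frac{1}{782} \approx -0.0012788$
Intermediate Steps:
$z{\left(F \right)} = \frac{2 F}{6 + F}$
$\frac{1}{z{\left(j{\left(3,-4 \right)} \right)} - 778} = \frac{1}{2 \left(-4\right) \frac{1}{6 - 4} - 778} = \frac{1}{2 \left(-4\right) \frac{1}{2} - 778} = \frac{1}{-4 - 778} = \frac{1}{-782} = - \frac{1}{782}$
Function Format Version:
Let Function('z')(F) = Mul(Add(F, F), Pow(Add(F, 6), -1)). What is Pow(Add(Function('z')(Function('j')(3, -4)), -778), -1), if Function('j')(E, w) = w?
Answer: Rational(-1, 782) ≈ -0.0012788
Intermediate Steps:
Function('z')(F) = Mul(2, F, Pow(Add(6, F), -1)) (Function('z')(F) = Mul(Mul(2, F), Pow(Add(6, F), -1)) = Mul(2, F, Pow(Add(6, F), -1)))
Pow(Add(Function('z')(Function('j')(3, -4)), -778), -1) = Pow(Add(Mul(2, -4, Pow(Add(6, -4), -1)), -778), -1) = Pow(Add(Mul(2, -4, Pow(2, -1)), -778), -1) = Pow(Add(Mul(2, -4, Rational(1, 2)), -778), -1) = Pow(Add(-4, -778), -1) = Pow(-782, -1) = Rational(-1, 782)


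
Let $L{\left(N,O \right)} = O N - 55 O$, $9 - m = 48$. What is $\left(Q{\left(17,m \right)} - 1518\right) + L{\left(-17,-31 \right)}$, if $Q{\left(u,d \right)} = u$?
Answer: $731$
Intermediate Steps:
$m = -39$ ($m = 9 - 48 = -39$)
$L{\left(N,O \right)} = - 55 O + N O$ ($L{\left(N,O \right)} = N O - 55 O = - 55 O + N O$)
$\left(Q{\left(17,m \right)} - 1518\right) + L{\left(-17,-31 \right)} = \left(17 - 1518\right) - 31 \left(-55 - 17\right) = -1501 - -2232 = -1501 + 2232 = 731$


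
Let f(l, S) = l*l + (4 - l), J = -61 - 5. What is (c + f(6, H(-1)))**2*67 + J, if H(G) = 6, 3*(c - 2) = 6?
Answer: 96682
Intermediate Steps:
c = 4 (c = 2 + (1/3)*6 = 2 + 2 = 4)
J = -66
f(l, S) = 4 + l**2 - l (f(l, S) = l**2 + (4 - l) = 4 + l**2 - l)
(c + f(6, H(-1)))**2*67 + J = (4 + (4 + 6**2 - 1*6))**2*67 - 66 = (4 + (4 + 36 - 6))**2*67 - 66 = (4 + 34)**2*67 - 66 = 38**2*67 - 66 = 1444*67 - 66 = 96748 - 66 = 96682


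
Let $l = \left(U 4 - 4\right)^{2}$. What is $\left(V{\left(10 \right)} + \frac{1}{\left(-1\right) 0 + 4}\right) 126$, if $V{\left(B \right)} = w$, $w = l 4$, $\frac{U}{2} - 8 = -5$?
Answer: $\frac{403263}{2} \approx 2.0163 \cdot 10^{5}$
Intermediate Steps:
$U = 6$ ($U = 16 + 2 \left(-5\right) = 16 - 10 = 6$)
$l = 400$ ($l = \left(6 \cdot 4 - 4\right)^{2} = \left(24 - 4\right)^{2} = 20^{2} = 400$)
$w = 1600$ ($w = 400 \cdot 4 = 1600$)
$V{\left(B \right)} = 1600$
$\left(V{\left(10 \right)} + \frac{1}{\left(-1\right) 0 + 4}\right) 126 = \left(1600 + \frac{1}{\left(-1\right) 0 + 4}\right) 126 = \left(1600 + \frac{1}{0 + 4}\right) 126 = \left(1600 + \frac{1}{4}\right) 126 = \frac{6401}{4} \cdot 126 = \frac{403263}{2}$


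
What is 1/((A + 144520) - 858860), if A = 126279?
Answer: -1/588061 ≈ -1.7005e-6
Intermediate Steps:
1/((A + 144520) - 858860) = 1/((126279 + 144520) - 858860) = 1/(270799 - 858860) = 1/(-588061) = -1/588061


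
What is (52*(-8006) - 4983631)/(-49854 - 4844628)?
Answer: 1799981/1631494 ≈ 1.1033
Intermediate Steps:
(52*(-8006) - 4983631)/(-49854 - 4844628) = (-416312 - 4983631)/(-4894482) = -5399943*(-1/4894482) = 1799981/1631494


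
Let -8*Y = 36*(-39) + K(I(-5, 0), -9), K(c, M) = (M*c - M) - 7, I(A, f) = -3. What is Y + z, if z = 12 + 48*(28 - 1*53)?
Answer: -8129/8 ≈ -1016.1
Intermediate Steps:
z = -1188 (z = 12 + 48*(28 - 53) = 12 + 48*(-25) = 12 - 1200 = -1188)
K(c, M) = -7 - M + M*c (K(c, M) = (-M + M*c) - 7 = -7 - M + M*c)
Y = 1375/8 (Y = -(36*(-39) + (-7 - 1*(-9) - 9*(-3)))/8 = -(-1404 + (-7 + 9 + 27))/8 = -(-1404 + 29)/8 = -⅛*(-1375) = 1375/8 ≈ 171.88)
Y + z = 1375/8 - 1188 = -8129/8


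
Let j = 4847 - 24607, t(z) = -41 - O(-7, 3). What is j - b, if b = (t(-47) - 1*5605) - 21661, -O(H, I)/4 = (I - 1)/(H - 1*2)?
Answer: 67931/9 ≈ 7547.9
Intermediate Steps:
O(H, I) = -4*(-1 + I)/(-2 + H) (O(H, I) = -4*(I - 1)/(H - 1*2) = -4*(-1 + I)/(H - 2) = -4*(-1 + I)/(-2 + H))
t(z) = -377/9 (t(z) = -41 - 4*(1 - 1*3)/(-2 - 7) = -41 - 4*(1 - 3)/(-9) = -41 - 4*(-1)*(-2)/9 = -41 - 1*8/9 = -41 - 8/9 = -377/9)
j = -19760
b = -245771/9 (b = (-377/9 - 1*5605) - 21661 = (-377/9 - 5605) - 21661 = -50822/9 - 21661 = -245771/9 ≈ -27308.)
j - b = -19760 - 1*(-245771/9) = -19760 + 245771/9 = 67931/9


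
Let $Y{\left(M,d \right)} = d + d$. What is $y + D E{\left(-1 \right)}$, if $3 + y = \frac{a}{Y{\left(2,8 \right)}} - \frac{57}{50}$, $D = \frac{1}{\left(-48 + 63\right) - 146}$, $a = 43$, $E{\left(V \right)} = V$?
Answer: $- \frac{75711}{52400} \approx -1.4449$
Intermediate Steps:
$D = - \frac{1}{131}$ ($D = \frac{1}{15 - 146} = \frac{1}{-131} = - \frac{1}{131} \approx -0.0076336$)
$Y{\left(M,d \right)} = 2 d$
$y = - \frac{581}{400}$ ($y = -3 + \left(\frac{43}{2 \cdot 8} - \frac{57}{50}\right) = -3 + \left(\frac{43}{16} - \frac{57}{50}\right) = -3 + \frac{619}{400} = - \frac{581}{400} \approx -1.4525$)
$y + D E{\left(-1 \right)} = - \frac{581}{400} - - \frac{1}{131} = - \frac{581}{400} + \frac{1}{131} = - \frac{75711}{52400}$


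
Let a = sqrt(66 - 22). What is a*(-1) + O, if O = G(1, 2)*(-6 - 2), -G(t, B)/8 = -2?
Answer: -128 - 2*sqrt(11) ≈ -134.63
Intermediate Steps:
G(t, B) = 16 (G(t, B) = -8*(-2) = 16)
a = 2*sqrt(11) (a = sqrt(44) = 2*sqrt(11) ≈ 6.6332)
O = -128 (O = 16*(-6 - 2) = 16*(-8) = -128)
a*(-1) + O = (2*sqrt(11))*(-1) - 128 = -2*sqrt(11) - 128 = -128 - 2*sqrt(11)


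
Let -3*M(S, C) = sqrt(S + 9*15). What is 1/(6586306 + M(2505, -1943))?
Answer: 9879459/65069140088014 + sqrt(165)/32534570044007 ≈ 1.5183e-7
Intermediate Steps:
M(S, C) = -sqrt(135 + S)/3 (M(S, C) = -sqrt(S + 9*15)/3 = -sqrt(S + 135)/3 = -sqrt(135 + S)/3)
1/(6586306 + M(2505, -1943)) = 1/(6586306 - sqrt(135 + 2505)/3) = 1/(6586306 - 4*sqrt(165)/3)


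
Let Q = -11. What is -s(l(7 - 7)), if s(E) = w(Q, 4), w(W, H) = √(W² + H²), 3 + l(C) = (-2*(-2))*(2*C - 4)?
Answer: -√137 ≈ -11.705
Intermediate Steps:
l(C) = -19 + 8*C (l(C) = -3 + (-2*(-2))*(2*C - 4) = -3 + 4*(-4 + 2*C) = -3 + (-16 + 8*C) = -19 + 8*C)
w(W, H) = √(H² + W²)
s(E) = √137 (s(E) = √(4² + (-11)²) = √(16 + 121) = √137)
-s(l(7 - 7)) = -√137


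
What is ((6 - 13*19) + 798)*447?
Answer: 248979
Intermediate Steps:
((6 - 13*19) + 798)*447 = ((6 - 247) + 798)*447 = (-241 + 798)*447 = 557*447 = 248979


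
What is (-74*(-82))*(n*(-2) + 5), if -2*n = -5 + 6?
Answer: 36408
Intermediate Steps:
n = -½ (n = -(-5 + 6)/2 = -½*1 = -½ ≈ -0.50000)
(-74*(-82))*(n*(-2) + 5) = (-74*(-82))*(-½*(-2) + 5) = 6068*(1 + 5) = 6068*6 = 36408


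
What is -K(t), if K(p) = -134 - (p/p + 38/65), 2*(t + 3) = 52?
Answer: 8813/65 ≈ 135.58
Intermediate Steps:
t = 23 (t = -3 + (1/2)*52 = -3 + 26 = 23)
K(p) = -8813/65 (K(p) = -134 - (1 + 38*(1/65)) = -134 - (1 + 38/65) = -134 - 1*103/65 = -134 - 103/65 = -8813/65)
-K(t) = -1*(-8813/65) = 8813/65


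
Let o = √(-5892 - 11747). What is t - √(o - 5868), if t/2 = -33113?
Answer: -66226 - √(-5868 + I*√17639) ≈ -66227.0 - 76.608*I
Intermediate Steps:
t = -66226 (t = 2*(-33113) = -66226)
o = I*√17639 (o = √(-17639) = I*√17639 ≈ 132.81*I)
t - √(o - 5868) = -66226 - √(I*√17639 - 5868) = -66226 - √(-5868 + I*√17639)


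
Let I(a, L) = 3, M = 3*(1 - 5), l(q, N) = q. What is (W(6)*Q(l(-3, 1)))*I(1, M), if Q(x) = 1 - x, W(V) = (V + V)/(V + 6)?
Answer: 12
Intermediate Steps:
M = -12 (M = 3*(-4) = -12)
W(V) = 2*V/(6 + V) (W(V) = (2*V)/(6 + V) = 2*V/(6 + V))
(W(6)*Q(l(-3, 1)))*I(1, M) = ((2*6/(6 + 6))*(1 - 1*(-3)))*3 = ((2*6/12)*(1 + 3))*3 = ((2*6*(1/12))*4)*3 = (1*4)*3 = 4*3 = 12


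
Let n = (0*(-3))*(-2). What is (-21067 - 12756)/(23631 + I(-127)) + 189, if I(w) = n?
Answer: 4432436/23631 ≈ 187.57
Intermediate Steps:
n = 0 (n = 0*(-2) = 0)
I(w) = 0
(-21067 - 12756)/(23631 + I(-127)) + 189 = (-21067 - 12756)/(23631 + 0) + 189 = -33823/23631 + 189 = 4432436/23631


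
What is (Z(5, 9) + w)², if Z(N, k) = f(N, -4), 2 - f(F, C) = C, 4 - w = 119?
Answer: 11881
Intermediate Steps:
w = -115 (w = 4 - 1*119 = 4 - 119 = -115)
f(F, C) = 2 - C
Z(N, k) = 6 (Z(N, k) = 2 - 1*(-4) = 2 + 4 = 6)
(Z(5, 9) + w)² = (6 - 115)² = (-109)² = 11881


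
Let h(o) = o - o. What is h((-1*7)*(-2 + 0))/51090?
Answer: 0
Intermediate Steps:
h(o) = 0
h((-1*7)*(-2 + 0))/51090 = 0/51090 = 0*(1/51090) = 0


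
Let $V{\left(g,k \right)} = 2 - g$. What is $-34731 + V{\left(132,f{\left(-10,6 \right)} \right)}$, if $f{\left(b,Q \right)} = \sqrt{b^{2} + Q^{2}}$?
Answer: $-34861$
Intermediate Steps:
$f{\left(b,Q \right)} = \sqrt{Q^{2} + b^{2}}$
$-34731 + V{\left(132,f{\left(-10,6 \right)} \right)} = -34731 + \left(2 - 132\right) = -34731 - 130 = -34861$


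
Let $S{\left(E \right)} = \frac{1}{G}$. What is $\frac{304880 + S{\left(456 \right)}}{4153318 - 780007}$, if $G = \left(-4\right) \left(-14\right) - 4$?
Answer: $\frac{5284587}{58470724} \approx 0.09038$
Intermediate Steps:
$G = 52$ ($G = 56 - 4 = 52$)
$S{\left(E \right)} = \frac{1}{52}$
$\frac{304880 + S{\left(456 \right)}}{4153318 - 780007} = \frac{304880 + \frac{1}{52}}{4153318 - 780007} = \frac{15853761}{52 \cdot 3373311} = \frac{15853761}{52} \cdot \frac{1}{3373311} = \frac{5284587}{58470724}$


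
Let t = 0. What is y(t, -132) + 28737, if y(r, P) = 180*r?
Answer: 28737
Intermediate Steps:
y(t, -132) + 28737 = 180*0 + 28737 = 0 + 28737 = 28737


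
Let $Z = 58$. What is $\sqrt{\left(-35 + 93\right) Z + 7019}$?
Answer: $\sqrt{10383} \approx 101.9$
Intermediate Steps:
$\sqrt{\left(-35 + 93\right) Z + 7019} = \sqrt{\left(-35 + 93\right) 58 + 7019} = \sqrt{58 \cdot 58 + 7019} = \sqrt{3364 + 7019} = \sqrt{10383}$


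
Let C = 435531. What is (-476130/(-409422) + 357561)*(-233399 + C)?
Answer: 4931812464973184/68237 ≈ 7.2275e+10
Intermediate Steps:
(-476130/(-409422) + 357561)*(-233399 + C) = (-476130/(-409422) + 357561)*(-233399 + 435531) = (-476130*(-1/409422) + 357561)*202132 = (79355/68237 + 357561)*202132 = (24398969312/68237)*202132 = 4931812464973184/68237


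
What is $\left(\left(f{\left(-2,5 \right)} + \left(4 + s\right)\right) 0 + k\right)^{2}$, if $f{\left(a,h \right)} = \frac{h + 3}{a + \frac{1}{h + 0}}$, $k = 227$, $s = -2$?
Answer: $51529$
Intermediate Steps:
$f{\left(a,h \right)} = \frac{3 + h}{a + \frac{1}{h}}$
$\left(\left(f{\left(-2,5 \right)} + \left(4 + s\right)\right) 0 + k\right)^{2} = \left(\left(\frac{5 \left(3 + 5\right)}{1 - 10} + \left(4 - 2\right)\right) 0 + 227\right)^{2} = \left(\left(5 \frac{1}{1 - 10} \cdot 8 + 2\right) 0 + 227\right)^{2} = \left(\left(5 \frac{1}{-9} \cdot 8 + 2\right) 0 + 227\right)^{2} = \left(\left(5 \left(- \frac{1}{9}\right) 8 + 2\right) 0 + 227\right)^{2} = \left(\left(- \frac{40}{9} + 2\right) 0 + 227\right)^{2} = \left(\left(- \frac{22}{9}\right) 0 + 227\right)^{2} = \left(0 + 227\right)^{2} = 227^{2} = 51529$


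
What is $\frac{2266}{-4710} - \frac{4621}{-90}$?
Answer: $\frac{718699}{14130} \approx 50.863$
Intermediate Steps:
$\frac{2266}{-4710} - \frac{4621}{-90} = 2266 \left(- \frac{1}{4710}\right) - - \frac{4621}{90} = - \frac{1133}{2355} + \frac{4621}{90} = \frac{718699}{14130}$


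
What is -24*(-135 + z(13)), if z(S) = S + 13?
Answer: 2616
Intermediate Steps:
z(S) = 13 + S
-24*(-135 + z(13)) = -24*(-135 + (13 + 13)) = -24*(-135 + 26) = -24*(-109) = 2616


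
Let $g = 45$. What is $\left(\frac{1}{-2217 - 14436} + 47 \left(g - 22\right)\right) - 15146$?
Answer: $- \frac{234224446}{16653} \approx -14065.0$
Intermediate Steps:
$\left(\frac{1}{-2217 - 14436} + 47 \left(g - 22\right)\right) - 15146 = \left(\frac{1}{-2217 - 14436} + 47 \left(45 - 22\right)\right) - 15146 = \left(\frac{1}{-16653} + 47 \cdot 23\right) - 15146 = \left(- \frac{1}{16653} + 1081\right) - 15146 = \frac{18001892}{16653} - 15146 = - \frac{234224446}{16653}$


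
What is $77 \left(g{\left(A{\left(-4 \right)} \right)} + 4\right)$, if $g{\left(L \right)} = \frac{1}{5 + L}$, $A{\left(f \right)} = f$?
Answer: $385$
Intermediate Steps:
$77 \left(g{\left(A{\left(-4 \right)} \right)} + 4\right) = 77 \left(\frac{1}{5 - 4} + 4\right) = 77 \left(1^{-1} + 4\right) = 77 \left(1 + 4\right) = 77 \cdot 5 = 385$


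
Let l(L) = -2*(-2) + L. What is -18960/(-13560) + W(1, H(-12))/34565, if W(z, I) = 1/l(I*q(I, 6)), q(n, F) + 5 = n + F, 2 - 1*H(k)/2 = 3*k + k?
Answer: 55180672193/39464657880 ≈ 1.3982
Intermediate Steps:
H(k) = 4 - 8*k (H(k) = 4 - 2*(3*k + k) = 4 - 8*k)
q(n, F) = -5 + F + n (q(n, F) = -5 + (n + F) = -5 + (F + n) = -5 + F + n)
l(L) = 4 + L
W(z, I) = 1/(4 + I*(1 + I)) (W(z, I) = 1/(4 + I*(-5 + 6 + I)) = 1/(4 + I*(1 + I)))
-18960/(-13560) + W(1, H(-12))/34565 = -18960/(-13560) + 1/((4 + (4 - 8*(-12))*(1 + (4 - 8*(-12))))*34565) = -18960*(-1/13560) + (1/34565)/(4 + (4 + 96)*(1 + (4 + 96))) = 158/113 + (1/34565)/(4 + 100*(1 + 100)) = 158/113 + (1/34565)/(4 + 100*101) = 158/113 + (1/34565)/(4 + 10100) = 158/113 + (1/34565)/10104 = 158/113 + (1/10104)*(1/34565) = 158/113 + 1/349244760 = 55180672193/39464657880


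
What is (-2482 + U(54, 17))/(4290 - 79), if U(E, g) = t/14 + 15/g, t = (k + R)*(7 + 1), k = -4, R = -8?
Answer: -296069/501109 ≈ -0.59083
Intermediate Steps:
t = -96 (t = (-4 - 8)*(7 + 1) = -12*8 = -96)
U(E, g) = -48/7 + 15/g (U(E, g) = -96/14 + 15/g = -96*1/14 + 15/g = -48/7 + 15/g)
(-2482 + U(54, 17))/(4290 - 79) = (-2482 + (-48/7 + 15/17))/(4290 - 79) = (-2482 + (-48/7 + 15*(1/17)))/4211 = (-2482 + (-48/7 + 15/17))*(1/4211) = (-2482 - 711/119)*(1/4211) = -296069/119*1/4211 = -296069/501109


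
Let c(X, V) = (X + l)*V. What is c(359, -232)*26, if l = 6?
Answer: -2201680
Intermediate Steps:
c(X, V) = V*(6 + X) (c(X, V) = (X + 6)*V = (6 + X)*V = V*(6 + X))
c(359, -232)*26 = -232*(6 + 359)*26 = -232*365*26 = -84680*26 = -2201680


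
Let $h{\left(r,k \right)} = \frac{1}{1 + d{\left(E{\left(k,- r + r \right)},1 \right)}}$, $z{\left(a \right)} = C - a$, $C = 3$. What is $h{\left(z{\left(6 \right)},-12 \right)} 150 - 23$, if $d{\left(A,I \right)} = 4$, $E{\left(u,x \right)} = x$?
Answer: $7$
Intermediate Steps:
$z{\left(a \right)} = 3 - a$
$h{\left(r,k \right)} = \frac{1}{5}$ ($h{\left(r,k \right)} = \frac{1}{1 + 4} = \frac{1}{5}$)
$h{\left(z{\left(6 \right)},-12 \right)} 150 - 23 = \frac{1}{5} \cdot 150 - 23 = 30 - 23 = 7$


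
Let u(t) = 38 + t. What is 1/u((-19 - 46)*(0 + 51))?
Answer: -1/3277 ≈ -0.00030516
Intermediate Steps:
1/u((-19 - 46)*(0 + 51)) = 1/(38 + (-19 - 46)*(0 + 51)) = 1/(38 - 65*51) = 1/(38 - 3315) = 1/(-3277) = -1/3277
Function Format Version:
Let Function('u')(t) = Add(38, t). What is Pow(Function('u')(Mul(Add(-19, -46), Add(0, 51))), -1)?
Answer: Rational(-1, 3277) ≈ -0.00030516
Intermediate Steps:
Pow(Function('u')(Mul(Add(-19, -46), Add(0, 51))), -1) = Pow(Add(38, Mul(Add(-19, -46), Add(0, 51))), -1) = Pow(Add(38, Mul(-65, 51)), -1) = Pow(Add(38, -3315), -1) = Pow(-3277, -1) = Rational(-1, 3277)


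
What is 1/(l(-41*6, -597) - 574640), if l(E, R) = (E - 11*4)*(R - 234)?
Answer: -1/333650 ≈ -2.9972e-6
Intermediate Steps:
l(E, R) = (-234 + R)*(-44 + E) (l(E, R) = (E - 44)*(-234 + R) = (-44 + E)*(-234 + R) = (-234 + R)*(-44 + E))
1/(l(-41*6, -597) - 574640) = 1/((10296 - (-9594)*6 - 44*(-597) - 41*6*(-597)) - 574640) = 1/((10296 - 234*(-246) + 26268 - 246*(-597)) - 574640) = 1/((10296 + 57564 + 26268 + 146862) - 574640) = 1/(240990 - 574640) = 1/(-333650) = -1/333650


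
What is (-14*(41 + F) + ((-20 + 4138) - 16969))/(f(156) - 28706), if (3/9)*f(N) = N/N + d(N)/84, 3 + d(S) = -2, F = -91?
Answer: 340228/803689 ≈ 0.42333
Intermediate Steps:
d(S) = -5 (d(S) = -3 - 2 = -5)
f(N) = 79/28 (f(N) = 3*(N/N - 5/84) = 3*(1 - 5*1/84) = 3*(1 - 5/84) = 3*(79/84) = 79/28)
(-14*(41 + F) + ((-20 + 4138) - 16969))/(f(156) - 28706) = (-14*(41 - 91) + ((-20 + 4138) - 16969))/(79/28 - 28706) = (-14*(-50) + (4118 - 16969))/(-803689/28) = (700 - 12851)*(-28/803689) = -12151*(-28/803689) = 340228/803689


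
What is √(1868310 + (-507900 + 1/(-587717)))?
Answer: √469900948662008773/587717 ≈ 1166.4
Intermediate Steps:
√(1868310 + (-507900 + 1/(-587717))) = √(1868310 + (-507900 - 1/587717)) = √(1868310 - 298501464301/587717) = √(799536083969/587717) = √469900948662008773/587717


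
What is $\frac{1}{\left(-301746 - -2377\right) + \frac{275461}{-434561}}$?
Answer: $- \frac{434561}{130094367470} \approx -3.3404 \cdot 10^{-6}$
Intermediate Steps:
$\frac{1}{\left(-301746 - -2377\right) + \frac{275461}{-434561}} = \frac{1}{\left(-301746 + 2377\right) + 275461 \left(- \frac{1}{434561}\right)} = \frac{1}{-299369 - \frac{275461}{434561}} = \frac{1}{- \frac{130094367470}{434561}} = - \frac{434561}{130094367470}$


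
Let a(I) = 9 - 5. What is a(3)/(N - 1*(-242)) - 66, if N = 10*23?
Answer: -7787/118 ≈ -65.992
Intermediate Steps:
N = 230
a(I) = 4
a(3)/(N - 1*(-242)) - 66 = 4/(230 - 1*(-242)) - 66 = 4/(230 + 242) - 66 = 4/472 - 66 = (1/472)*4 - 66 = 1/118 - 66 = -7787/118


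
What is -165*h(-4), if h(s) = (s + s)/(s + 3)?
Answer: -1320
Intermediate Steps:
h(s) = 2*s/(3 + s) (h(s) = (2*s)/(3 + s) = 2*s/(3 + s))
-165*h(-4) = -330*(-4)/(3 - 4) = -330*(-4)/(-1) = -330*(-4)*(-1) = -165*8 = -1320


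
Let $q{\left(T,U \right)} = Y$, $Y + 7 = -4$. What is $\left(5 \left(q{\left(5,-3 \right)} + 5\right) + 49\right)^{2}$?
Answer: $361$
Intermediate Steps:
$Y = -11$ ($Y = -7 - 4 = -11$)
$q{\left(T,U \right)} = -11$
$\left(5 \left(q{\left(5,-3 \right)} + 5\right) + 49\right)^{2} = \left(5 \left(-11 + 5\right) + 49\right)^{2} = \left(5 \left(-6\right) + 49\right)^{2} = \left(-30 + 49\right)^{2} = 19^{2} = 361$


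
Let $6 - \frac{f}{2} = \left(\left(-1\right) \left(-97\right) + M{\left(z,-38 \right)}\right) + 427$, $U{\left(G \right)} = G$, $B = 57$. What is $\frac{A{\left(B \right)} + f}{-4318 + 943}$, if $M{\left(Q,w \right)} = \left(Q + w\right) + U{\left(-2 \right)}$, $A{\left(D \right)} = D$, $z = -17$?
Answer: $\frac{173}{675} \approx 0.2563$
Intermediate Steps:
$M{\left(Q,w \right)} = -2 + Q + w$ ($M{\left(Q,w \right)} = \left(Q + w\right) - 2 = -2 + Q + w$)
$f = -922$ ($f = 12 - 2 \left(\left(\left(-1\right) \left(-97\right) - 57\right) + 427\right) = 12 - 2 \left(\left(97 - 57\right) + 427\right) = 12 - 2 \left(40 + 427\right) = 12 - 934 = -922$)
$\frac{A{\left(B \right)} + f}{-4318 + 943} = \frac{57 - 922}{-4318 + 943} = - \frac{865}{-3375} = \left(-865\right) \left(- \frac{1}{3375}\right) = \frac{173}{675}$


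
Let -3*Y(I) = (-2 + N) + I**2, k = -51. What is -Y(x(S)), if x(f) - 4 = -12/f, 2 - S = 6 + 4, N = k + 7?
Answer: -21/4 ≈ -5.2500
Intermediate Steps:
N = -44 (N = -51 + 7 = -44)
S = -8 (S = 2 - (6 + 4) = 2 - 1*10 = 2 - 10 = -8)
x(f) = 4 - 12/f
Y(I) = 46/3 - I**2/3 (Y(I) = -((-2 - 44) + I**2)/3 = -(-46 + I**2)/3 = 46/3 - I**2/3)
-Y(x(S)) = -(46/3 - (4 - 12/(-8))**2/3) = -(46/3 - (4 - 12*(-1/8))**2/3) = -(46/3 - (4 + 3/2)**2/3) = -(46/3 - (11/2)**2/3) = -(46/3 - 1/3*121/4) = -(46/3 - 121/12) = -1*21/4 = -21/4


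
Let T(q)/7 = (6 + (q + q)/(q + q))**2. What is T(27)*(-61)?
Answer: -20923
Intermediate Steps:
T(q) = 343 (T(q) = 7*(6 + (q + q)/(q + q))**2 = 7*(6 + (2*q)/((2*q)))**2 = 7*(6 + (2*q)*(1/(2*q)))**2 = 7*(6 + 1)**2 = 7*7**2 = 7*49 = 343)
T(27)*(-61) = 343*(-61) = -20923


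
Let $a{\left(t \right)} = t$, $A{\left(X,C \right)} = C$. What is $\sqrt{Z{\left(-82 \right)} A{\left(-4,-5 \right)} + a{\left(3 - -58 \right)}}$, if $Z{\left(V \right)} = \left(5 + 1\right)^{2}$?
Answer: $i \sqrt{119} \approx 10.909 i$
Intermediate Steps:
$Z{\left(V \right)} = 36$ ($Z{\left(V \right)} = 6^{2} = 36$)
$\sqrt{Z{\left(-82 \right)} A{\left(-4,-5 \right)} + a{\left(3 - -58 \right)}} = \sqrt{36 \left(-5\right) + \left(3 - -58\right)} = \sqrt{-180 + \left(3 + 58\right)} = \sqrt{-180 + 61} = \sqrt{-119} = i \sqrt{119}$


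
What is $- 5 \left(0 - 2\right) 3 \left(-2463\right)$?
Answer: $-73890$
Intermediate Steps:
$- 5 \left(0 - 2\right) 3 \left(-2463\right) = \left(-5\right) \left(-2\right) 3 \left(-2463\right) = 10 \cdot 3 \left(-2463\right) = 30 \left(-2463\right) = -73890$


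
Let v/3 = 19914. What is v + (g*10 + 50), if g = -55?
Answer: 59242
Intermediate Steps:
v = 59742 (v = 3*19914 = 59742)
v + (g*10 + 50) = 59742 + (-55*10 + 50) = 59742 + (-550 + 50) = 59742 - 500 = 59242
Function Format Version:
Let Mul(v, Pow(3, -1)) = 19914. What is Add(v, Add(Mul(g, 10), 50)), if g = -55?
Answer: 59242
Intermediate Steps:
v = 59742 (v = Mul(3, 19914) = 59742)
Add(v, Add(Mul(g, 10), 50)) = Add(59742, Add(Mul(-55, 10), 50)) = Add(59742, Add(-550, 50)) = Add(59742, -500) = 59242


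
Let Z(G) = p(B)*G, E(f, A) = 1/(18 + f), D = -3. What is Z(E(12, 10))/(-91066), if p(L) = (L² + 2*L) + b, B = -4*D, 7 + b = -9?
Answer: -38/682995 ≈ -5.5637e-5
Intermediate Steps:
b = -16 (b = -7 - 9 = -16)
B = 12 (B = -4*(-3) = 12)
p(L) = -16 + L² + 2*L (p(L) = (L² + 2*L) - 16 = -16 + L² + 2*L)
Z(G) = 152*G (Z(G) = (-16 + 12² + 2*12)*G = (-16 + 144 + 24)*G = 152*G)
Z(E(12, 10))/(-91066) = (152/(18 + 12))/(-91066) = (152/30)*(-1/91066) = (152*(1/30))*(-1/91066) = (76/15)*(-1/91066) = -38/682995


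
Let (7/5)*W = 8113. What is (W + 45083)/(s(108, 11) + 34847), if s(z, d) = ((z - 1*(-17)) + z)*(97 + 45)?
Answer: 50878/67933 ≈ 0.74894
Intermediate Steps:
W = 5795 (W = (5/7)*8113 = 5795)
s(z, d) = 2414 + 284*z (s(z, d) = ((z + 17) + z)*142 = ((17 + z) + z)*142 = (17 + 2*z)*142 = 2414 + 284*z)
(W + 45083)/(s(108, 11) + 34847) = (5795 + 45083)/((2414 + 284*108) + 34847) = 50878/((2414 + 30672) + 34847) = 50878/(33086 + 34847) = 50878/67933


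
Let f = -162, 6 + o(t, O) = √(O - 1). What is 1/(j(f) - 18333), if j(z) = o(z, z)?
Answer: -18339/336319084 - I*√163/336319084 ≈ -5.4529e-5 - 3.7961e-8*I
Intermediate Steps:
o(t, O) = -6 + √(-1 + O) (o(t, O) = -6 + √(O - 1) = -6 + √(-1 + O))
j(z) = -6 + √(-1 + z)
1/(j(f) - 18333) = 1/((-6 + √(-1 - 162)) - 18333) = 1/((-6 + √(-163)) - 18333) = 1/((-6 + I*√163) - 18333) = 1/(-18339 + I*√163)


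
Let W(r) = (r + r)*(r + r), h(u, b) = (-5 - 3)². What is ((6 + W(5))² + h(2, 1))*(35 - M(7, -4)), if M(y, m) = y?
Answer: 316400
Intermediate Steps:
h(u, b) = 64 (h(u, b) = (-8)² = 64)
W(r) = 4*r² (W(r) = (2*r)*(2*r) = 4*r²)
((6 + W(5))² + h(2, 1))*(35 - M(7, -4)) = ((6 + 4*5²)² + 64)*(35 - 1*7) = ((6 + 4*25)² + 64)*(35 - 7) = ((6 + 100)² + 64)*28 = (106² + 64)*28 = (11236 + 64)*28 = 11300*28 = 316400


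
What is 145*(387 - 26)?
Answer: 52345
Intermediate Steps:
145*(387 - 26) = 145*361 = 52345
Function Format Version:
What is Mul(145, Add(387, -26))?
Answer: 52345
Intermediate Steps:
Mul(145, Add(387, -26)) = Mul(145, 361) = 52345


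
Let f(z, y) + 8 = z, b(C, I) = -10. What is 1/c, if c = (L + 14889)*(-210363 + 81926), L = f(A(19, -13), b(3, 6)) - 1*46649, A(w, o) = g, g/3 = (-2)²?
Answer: 1/4078645372 ≈ 2.4518e-10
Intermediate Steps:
g = 12 (g = 3*(-2)² = 3*4 = 12)
A(w, o) = 12
f(z, y) = -8 + z
L = -46645 (L = (-8 + 12) - 1*46649 = 4 - 46649 = -46645)
c = 4078645372 (c = (-46645 + 14889)*(-210363 + 81926) = -31756*(-128437) = 4078645372)
1/c = 1/4078645372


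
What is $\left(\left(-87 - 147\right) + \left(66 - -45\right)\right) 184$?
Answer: $-22632$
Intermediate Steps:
$\left(\left(-87 - 147\right) + \left(66 - -45\right)\right) 184 = \left(-234 + \left(66 + 45\right)\right) 184 = \left(-234 + 111\right) 184 = \left(-123\right) 184 = -22632$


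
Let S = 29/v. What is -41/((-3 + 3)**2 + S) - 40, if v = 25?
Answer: -2185/29 ≈ -75.345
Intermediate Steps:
S = 29/25 ≈ 1.1600
-41/((-3 + 3)**2 + S) - 40 = -41/((-3 + 3)**2 + 29/25) - 40 = -41/(0**2 + 29/25) - 40 = -41/(0 + 29/25) - 40 = -41/(29/25) - 40 = (25/29)*(-41) - 40 = -1025/29 - 40 = -2185/29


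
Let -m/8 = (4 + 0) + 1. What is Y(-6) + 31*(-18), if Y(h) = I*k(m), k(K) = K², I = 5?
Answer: 7442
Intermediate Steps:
m = -40 (m = -8*((4 + 0) + 1) = -8*(4 + 1) = -8*5 = -40)
Y(h) = 8000 (Y(h) = 5*(-40)² = 5*1600 = 8000)
Y(-6) + 31*(-18) = 8000 + 31*(-18) = 8000 - 558 = 7442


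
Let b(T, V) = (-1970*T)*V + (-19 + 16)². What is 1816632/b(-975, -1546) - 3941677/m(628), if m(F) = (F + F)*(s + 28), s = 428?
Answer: -3901923154063853/566909268585792 ≈ -6.8828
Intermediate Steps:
b(T, V) = 9 - 1970*T*V (b(T, V) = -1970*T*V + (-3)² = -1970*T*V + 9 = 9 - 1970*T*V)
m(F) = 912*F (m(F) = (F + F)*(428 + 28) = (2*F)*456 = 912*F)
1816632/b(-975, -1546) - 3941677/m(628) = 1816632/(9 - 1970*(-975)*(-1546)) - 3941677/(912*628) = 1816632/(9 - 2969479500) - 3941677/572736 = 1816632/(-2969479491) - 3941677*1/572736 = 1816632*(-1/2969479491) - 3941677/572736 = -605544/989826497 - 3941677/572736 = -3901923154063853/566909268585792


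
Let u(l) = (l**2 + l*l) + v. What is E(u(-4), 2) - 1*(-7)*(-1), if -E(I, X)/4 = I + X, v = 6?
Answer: -167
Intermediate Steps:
u(l) = 6 + 2*l**2 (u(l) = (l**2 + l*l) + 6 = (l**2 + l**2) + 6 = 2*l**2 + 6 = 6 + 2*l**2)
E(I, X) = -4*I - 4*X (E(I, X) = -4*(I + X) = -4*I - 4*X)
E(u(-4), 2) - 1*(-7)*(-1) = (-4*(6 + 2*(-4)**2) - 4*2) - 1*(-7)*(-1) = (-4*(6 + 2*16) - 8) + 7*(-1) = (-4*(6 + 32) - 8) - 7 = (-4*38 - 8) - 7 = (-152 - 8) - 7 = -160 - 7 = -167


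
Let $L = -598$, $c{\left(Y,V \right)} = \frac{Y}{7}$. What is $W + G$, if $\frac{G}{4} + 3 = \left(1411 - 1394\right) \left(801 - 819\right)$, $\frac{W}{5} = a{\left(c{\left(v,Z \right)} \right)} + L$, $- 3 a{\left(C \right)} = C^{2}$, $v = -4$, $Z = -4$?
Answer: $- \frac{621302}{147} \approx -4226.5$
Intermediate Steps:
$c{\left(Y,V \right)} = \frac{Y}{7}$ ($c{\left(Y,V \right)} = Y \frac{1}{7} = \frac{Y}{7}$)
$a{\left(C \right)} = - \frac{C^{2}}{3}$
$W = - \frac{439610}{147}$ ($W = 5 \left(- \frac{\left(\frac{1}{7} \left(-4\right)\right)^{2}}{3} - 598\right) = 5 \left(- \frac{\left(- \frac{4}{7}\right)^{2}}{3} - 598\right) = 5 \left(\left(- \frac{1}{3}\right) \frac{16}{49} - 598\right) = 5 \left(- \frac{16}{147} - 598\right) = 5 \left(- \frac{87922}{147}\right) = - \frac{439610}{147} \approx -2990.5$)
$G = -1236$ ($G = -12 + 4 \left(1411 - 1394\right) \left(801 - 819\right) = -12 + 4 \cdot 17 \left(-18\right) = -12 + 4 \left(-306\right) = -12 - 1224 = -1236$)
$W + G = - \frac{439610}{147} - 1236 = - \frac{621302}{147}$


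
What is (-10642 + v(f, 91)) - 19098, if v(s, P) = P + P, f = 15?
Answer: -29558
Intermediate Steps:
v(s, P) = 2*P
(-10642 + v(f, 91)) - 19098 = (-10642 + 2*91) - 19098 = (-10642 + 182) - 19098 = -10460 - 19098 = -29558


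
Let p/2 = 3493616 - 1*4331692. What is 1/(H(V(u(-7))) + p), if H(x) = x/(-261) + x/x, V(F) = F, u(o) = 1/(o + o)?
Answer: -3654/6124655753 ≈ -5.9660e-7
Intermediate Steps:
u(o) = 1/(2*o)
p = -1676152 (p = 2*(3493616 - 1*4331692) = 2*(3493616 - 4331692) = 2*(-838076) = -1676152)
H(x) = 1 - x/261 (H(x) = x*(-1/261) + 1 = -x/261 + 1 = 1 - x/261)
1/(H(V(u(-7))) + p) = 1/((1 - 1/(522*(-7))) - 1676152) = 1/((1 - (-1)/(522*7)) - 1676152) = 1/((1 - 1/261*(-1/14)) - 1676152) = 1/((1 + 1/3654) - 1676152) = 1/(3655/3654 - 1676152) = 1/(-6124655753/3654) = -3654/6124655753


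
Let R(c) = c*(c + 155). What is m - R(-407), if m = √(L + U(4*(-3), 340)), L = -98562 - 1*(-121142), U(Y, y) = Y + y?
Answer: -102564 + 2*√5727 ≈ -1.0241e+5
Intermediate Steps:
R(c) = c*(155 + c)
L = 22580 (L = -98562 + 121142 = 22580)
m = 2*√5727 (m = √(22580 + (4*(-3) + 340)) = √(22580 + (-12 + 340)) = √(22580 + 328) = √22908 = 2*√5727 ≈ 151.35)
m - R(-407) = 2*√5727 - (-407)*(155 - 407) = 2*√5727 - (-407)*(-252) = 2*√5727 - 1*102564 = 2*√5727 - 102564 = -102564 + 2*√5727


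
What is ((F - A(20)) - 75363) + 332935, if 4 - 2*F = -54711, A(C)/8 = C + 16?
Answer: 569283/2 ≈ 2.8464e+5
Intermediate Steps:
A(C) = 128 + 8*C (A(C) = 8*(C + 16) = 8*(16 + C) = 128 + 8*C)
F = 54715/2 (F = 2 - ½*(-54711) = 2 + 54711/2 = 54715/2 ≈ 27358.)
((F - A(20)) - 75363) + 332935 = ((54715/2 - (128 + 8*20)) - 75363) + 332935 = ((54715/2 - (128 + 160)) - 75363) + 332935 = ((54715/2 - 1*288) - 75363) + 332935 = ((54715/2 - 288) - 75363) + 332935 = (54139/2 - 75363) + 332935 = -96587/2 + 332935 = 569283/2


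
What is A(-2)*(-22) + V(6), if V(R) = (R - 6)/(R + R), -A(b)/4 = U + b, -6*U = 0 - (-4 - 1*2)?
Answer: -264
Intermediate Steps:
U = -1 (U = -(0 - (-4 - 1*2))/6 = -(0 - (-4 - 2))/6 = -(0 - 1*(-6))/6 = -(0 + 6)/6 = -⅙*6 = -1)
A(b) = 4 - 4*b (A(b) = -4*(-1 + b) = 4 - 4*b)
V(R) = (-6 + R)/(2*R) (V(R) = (-6 + R)/((2*R)) = (-6 + R)*(1/(2*R)) = (-6 + R)/(2*R))
A(-2)*(-22) + V(6) = (4 - 4*(-2))*(-22) + (½)*(-6 + 6)/6 = (4 + 8)*(-22) + (½)*(⅙)*0 = 12*(-22) + 0 = -264 + 0 = -264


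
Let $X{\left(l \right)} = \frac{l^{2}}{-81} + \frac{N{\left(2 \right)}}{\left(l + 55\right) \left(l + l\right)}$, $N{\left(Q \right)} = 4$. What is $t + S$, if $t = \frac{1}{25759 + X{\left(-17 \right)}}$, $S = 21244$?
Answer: $\frac{14315041881679}{673839289} \approx 21244.0$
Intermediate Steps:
$X{\left(l \right)} = - \frac{l^{2}}{81} + \frac{2}{l \left(55 + l\right)}$ ($X{\left(l \right)} = \frac{l^{2}}{-81} + \frac{4}{\left(l + 55\right) \left(l + l\right)} = l^{2} \left(- \frac{1}{81}\right) + \frac{4}{\left(55 + l\right) 2 l} = - \frac{l^{2}}{81} + \frac{4}{2 l \left(55 + l\right)} = - \frac{l^{2}}{81} + 4 \frac{1}{2 l \left(55 + l\right)} = - \frac{l^{2}}{81} + \frac{2}{l \left(55 + l\right)}$)
$t = \frac{26163}{673839289}$ ($t = \frac{1}{25759 + \frac{162 - \left(-17\right)^{4} - 55 \left(-17\right)^{3}}{81 \left(-17\right) \left(55 - 17\right)}} = \frac{1}{25759 + \frac{1}{81} \left(- \frac{1}{17}\right) \frac{1}{38} \left(162 - 83521 - -270215\right)} = \frac{1}{25759 + \frac{1}{81} \left(- \frac{1}{17}\right) \frac{1}{38} \left(162 - 83521 + 270215\right)} = \frac{1}{25759 + \frac{1}{81} \left(- \frac{1}{17}\right) \frac{1}{38} \cdot 186856} = \frac{1}{25759 - \frac{93428}{26163}} = \frac{1}{\frac{673839289}{26163}} = \frac{26163}{673839289} \approx 3.8827 \cdot 10^{-5}$)
$t + S = \frac{26163}{673839289} + 21244 = \frac{14315041881679}{673839289}$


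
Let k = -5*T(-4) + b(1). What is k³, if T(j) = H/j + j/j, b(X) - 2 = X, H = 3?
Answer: 343/64 ≈ 5.3594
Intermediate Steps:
b(X) = 2 + X
T(j) = 1 + 3/j (T(j) = 3/j + j/j = 3/j + 1 = 1 + 3/j)
k = 7/4 (k = -5*(3 - 4)/(-4) + (2 + 1) = -(-5)*(-1)/4 + 3 = -5*¼ + 3 = -5/4 + 3 = 7/4 ≈ 1.7500)
k³ = (7/4)³ = 343/64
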